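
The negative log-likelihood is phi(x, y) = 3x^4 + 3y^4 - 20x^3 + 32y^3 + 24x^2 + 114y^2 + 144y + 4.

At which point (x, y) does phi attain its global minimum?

(4, -1)

phi(x,y) separates as P(x) + Q(y) + 4, so its minimum is min P + min Q + 4.
P'(x) = 12x(x - 4)(x - 1) vanishes at x ∈ {0, 1, 4}; Q'(y) = 12(y + 1)(y + 3)(y + 4) vanishes at y ∈ {-4, -3, -1}.
Local minima of P (where P''>0): P(0)=0, P(4)=-128. Local minima of Q: Q(-4)=-32, Q(-1)=-59.
So the global minimum of phi is P(4) + Q(-1) + 4 = -128 − 59 + 4 = -183, attained at (4, -1).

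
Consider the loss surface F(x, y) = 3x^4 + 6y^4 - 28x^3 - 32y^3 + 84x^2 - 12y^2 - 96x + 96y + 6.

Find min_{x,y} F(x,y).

F(x,y) separates as P(x) + Q(y) + 6, so its minimum is min P + min Q + 6.
P'(x) = 12(x - 4)(x - 2)(x - 1) vanishes at x ∈ {1, 2, 4}; Q'(y) = 24(y - 4)(y - 1)(y + 1) vanishes at y ∈ {-1, 1, 4}.
Local minima of P (where P''>0): P(1)=-37, P(4)=-64. Local minima of Q: Q(-1)=-70, Q(4)=-320.
So the global minimum of F is P(4) + Q(4) + 6 = -64 − 320 + 6 = -378, attained at (4, 4).

-378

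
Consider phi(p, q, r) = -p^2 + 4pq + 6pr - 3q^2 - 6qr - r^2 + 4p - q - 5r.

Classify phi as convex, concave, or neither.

neither

phi is quadratic, so its Hessian is the constant matrix H = [[-2, 4, 6], [4, -6, -6], [6, -6, -2]].
Leading principal minors: -2, -4, 8.
Neither pattern holds ⇒ H is indefinite ⇒ neither convex nor concave.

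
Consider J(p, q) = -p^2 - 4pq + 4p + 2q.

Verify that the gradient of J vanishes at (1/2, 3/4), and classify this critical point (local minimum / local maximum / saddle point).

∇J = (-2p - 4q + 4, -4p + 2); substituting (1/2, 3/4) gives ∇J = (0, 0), so (1/2, 3/4) is indeed a critical point.
The Hessian of J is constant: H = [[-2, -4], [-4, 0]].
det(H) = (-2)·0 − (-4)² = -16.
Since det(H) < 0, H is indefinite and the critical point is a saddle point.

saddle point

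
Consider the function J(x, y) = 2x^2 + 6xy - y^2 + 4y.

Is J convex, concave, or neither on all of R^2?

neither

J is quadratic, so its Hessian is the constant matrix H = [[4, 6], [6, -2]].
det(H) = -44, tr(H) = 2.
det(H) < 0, so H is indefinite: neither convex nor concave.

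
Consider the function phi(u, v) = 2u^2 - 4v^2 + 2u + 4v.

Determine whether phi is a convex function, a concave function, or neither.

neither

phi is quadratic, so its Hessian is the constant matrix H = [[4, 0], [0, -8]].
det(H) = -32, tr(H) = -4.
det(H) < 0, so H is indefinite: neither convex nor concave.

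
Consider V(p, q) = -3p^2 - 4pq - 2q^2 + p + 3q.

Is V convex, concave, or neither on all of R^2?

concave

V is quadratic, so its Hessian is the constant matrix H = [[-6, -4], [-4, -4]].
det(H) = 8, tr(H) = -10.
det(H) > 0 and tr(H) < 0, so H is negative definite everywhere: concave.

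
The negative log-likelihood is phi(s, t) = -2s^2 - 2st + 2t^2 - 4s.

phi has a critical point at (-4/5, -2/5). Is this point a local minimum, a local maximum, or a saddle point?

saddle point

The Hessian of phi is constant: H = [[-4, -2], [-2, 4]].
det(H) = (-4)·4 − (-2)² = -20.
Since det(H) < 0, H is indefinite and the critical point is a saddle point.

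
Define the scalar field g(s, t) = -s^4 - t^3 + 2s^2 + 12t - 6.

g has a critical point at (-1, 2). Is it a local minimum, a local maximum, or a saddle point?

The mixed partial ∂²g/∂s∂t is 0, so the Hessian at any point is diag(g_ss, g_tt) = diag(4(-3s^2 + 1), -6t).
At (-1, 2): H = diag(-8, -12).
Both eigenvalues are negative, so H is negative definite: a local maximum.

local maximum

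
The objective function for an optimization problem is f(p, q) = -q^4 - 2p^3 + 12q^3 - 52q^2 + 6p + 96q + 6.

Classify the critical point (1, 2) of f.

The mixed partial ∂²f/∂p∂q is 0, so the Hessian at any point is diag(f_pp, f_qq) = diag(-12p, 4(-3q^2 + 18q - 26)).
At (1, 2): H = diag(-12, -8).
Both eigenvalues are negative, so H is negative definite: a local maximum.

local maximum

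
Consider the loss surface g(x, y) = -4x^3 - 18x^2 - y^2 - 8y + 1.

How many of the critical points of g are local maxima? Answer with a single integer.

g separates as a function of x plus a function of y, so ∇g=0 decouples.
∂g/∂x = -12x(x + 3) = 0 at x ∈ {-3, 0}; ∂g/∂y = -2(y + 4) = 0 at y ∈ {-4}.
The Hessian is diagonal: diag(g_xx, g_yy). Second derivatives: g_xx(-3)=36, g_xx(0)=-36; g_yy(-4)=-2.
Local maxima occur where both diagonal entries negative: (0, -4). Count: 1.

1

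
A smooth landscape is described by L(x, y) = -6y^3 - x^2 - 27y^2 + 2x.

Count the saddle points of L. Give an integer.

1

L separates as a function of x plus a function of y, so ∇L=0 decouples.
∂L/∂x = -2(x - 1) = 0 at x ∈ {1}; ∂L/∂y = -18y(y + 3) = 0 at y ∈ {-3, 0}.
The Hessian is diagonal: diag(L_xx, L_yy). Second derivatives: L_xx(1)=-2; L_yy(-3)=54, L_yy(0)=-54.
Saddle points occur where the two diagonal entries have opposite signs: (1, -3). Count: 1.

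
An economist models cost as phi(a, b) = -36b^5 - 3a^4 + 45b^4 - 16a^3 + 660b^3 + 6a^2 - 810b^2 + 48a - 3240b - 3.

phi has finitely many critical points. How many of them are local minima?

2

phi separates as a function of a plus a function of b, so ∇phi=0 decouples.
∂phi/∂a = -12(a - 1)(a + 1)(a + 4) = 0 at a ∈ {-4, -1, 1}; ∂phi/∂b = -180(b - 3)(b - 2)(b + 1)(b + 3) = 0 at b ∈ {-3, -1, 2, 3}.
The Hessian is diagonal: diag(phi_aa, phi_bb). Second derivatives: phi_aa(-4)=-180, phi_aa(-1)=72, phi_aa(1)=-120; phi_bb(-3)=10800, phi_bb(-1)=-4320, phi_bb(2)=2700, phi_bb(3)=-4320.
Local minima occur where both diagonal entries positive: (-1, -3), (-1, 2). Count: 2.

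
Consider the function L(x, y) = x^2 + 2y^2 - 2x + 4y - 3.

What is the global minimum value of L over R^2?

L(x,y) separates as P(x) + Q(y) − 3, so its minimum is min P + min Q − 3.
P'(x) = 2x - 2 vanishes at x ∈ {1}; Q'(y) = 4y + 4 vanishes at y ∈ {-1}.
Local minima of P (where P''>0): P(1)=-1. Local minima of Q: Q(-1)=-2.
So the global minimum of L is P(1) + Q(-1) − 3 = -1 − 2 − 3 = -6, attained at (1, -1).

-6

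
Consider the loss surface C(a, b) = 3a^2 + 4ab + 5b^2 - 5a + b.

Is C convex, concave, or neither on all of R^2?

C is quadratic, so its Hessian is the constant matrix H = [[6, 4], [4, 10]].
det(H) = 44, tr(H) = 16.
det(H) > 0 and tr(H) > 0, so H is positive definite everywhere: convex.

convex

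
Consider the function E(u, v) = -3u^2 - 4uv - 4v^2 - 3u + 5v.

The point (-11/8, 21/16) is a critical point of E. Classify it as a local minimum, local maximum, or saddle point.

The Hessian of E is constant: H = [[-6, -4], [-4, -8]].
det(H) = (-6)·(-8) − (-4)² = 32.
det(H) > 0 and tr(H) = -14 < 0, so H is negative definite and the point is a local maximum.

local maximum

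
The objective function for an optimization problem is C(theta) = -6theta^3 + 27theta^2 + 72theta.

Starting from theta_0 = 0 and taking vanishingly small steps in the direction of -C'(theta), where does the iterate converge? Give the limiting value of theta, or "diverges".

-1

C'(theta) = -18(theta - 4)(theta + 1), so C'(0) = 72.
Gradient descent moves in the -C' direction, i.e. theta is decreasing.
The nearest critical point in that direction is theta = -1, where C'' = 90 > 0 (a local minimum). The iterate converges there.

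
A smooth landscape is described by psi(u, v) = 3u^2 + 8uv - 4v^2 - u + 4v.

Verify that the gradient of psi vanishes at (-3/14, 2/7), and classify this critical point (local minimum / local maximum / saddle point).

∇psi = (6u + 8v - 1, 8u - 8v + 4); substituting (-3/14, 2/7) gives ∇psi = (0, 0), so (-3/14, 2/7) is indeed a critical point.
The Hessian of psi is constant: H = [[6, 8], [8, -8]].
det(H) = 6·(-8) − 8² = -112.
Since det(H) < 0, H is indefinite and the critical point is a saddle point.

saddle point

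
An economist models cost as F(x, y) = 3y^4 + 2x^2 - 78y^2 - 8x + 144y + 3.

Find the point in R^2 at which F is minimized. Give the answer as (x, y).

F(x,y) separates as P(x) + Q(y) + 3, so its minimum is min P + min Q + 3.
P'(x) = 4x - 8 vanishes at x ∈ {2}; Q'(y) = 12(y - 3)(y - 1)(y + 4) vanishes at y ∈ {-4, 1, 3}.
Local minima of P (where P''>0): P(2)=-8. Local minima of Q: Q(-4)=-1056, Q(3)=-27.
So the global minimum of F is P(2) + Q(-4) + 3 = -8 − 1056 + 3 = -1061, attained at (2, -4).

(2, -4)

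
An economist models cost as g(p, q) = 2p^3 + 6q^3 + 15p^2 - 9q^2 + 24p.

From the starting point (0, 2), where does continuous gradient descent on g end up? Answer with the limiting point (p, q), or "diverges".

(-1, 1)

g is separable, so gradient descent decouples: p follows -∂g/∂p, q follows -∂g/∂q.
∂g/∂p = 6(p + 1)(p + 4); at p=0 this is 24, so p decreases.
∂g/∂q = 18q(q - 1); at q=2 this is 36, so q decreases.
p converges to its nearest critical value -1 (a local min of the p-part); q converges to 1. The iterate converges to (-1, 1).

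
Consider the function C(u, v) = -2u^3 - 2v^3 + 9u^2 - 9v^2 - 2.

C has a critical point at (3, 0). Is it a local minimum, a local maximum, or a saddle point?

local maximum

The mixed partial ∂²C/∂u∂v is 0, so the Hessian at any point is diag(C_uu, C_vv) = diag(6(-2u + 3), -6(2v + 3)).
At (3, 0): H = diag(-18, -18).
Both eigenvalues are negative, so H is negative definite: a local maximum.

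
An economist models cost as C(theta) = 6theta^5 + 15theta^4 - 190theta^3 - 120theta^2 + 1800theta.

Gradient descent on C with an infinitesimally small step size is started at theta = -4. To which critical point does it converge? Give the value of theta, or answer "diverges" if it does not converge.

C'(theta) = 30(theta - 3)(theta - 2)(theta + 2)(theta + 5), so C'(-4) = -2520.
Gradient descent moves in the -C' direction, i.e. theta is increasing.
The nearest critical point in that direction is theta = -2, where C'' = 1800 > 0 (a local minimum). The iterate converges there.

-2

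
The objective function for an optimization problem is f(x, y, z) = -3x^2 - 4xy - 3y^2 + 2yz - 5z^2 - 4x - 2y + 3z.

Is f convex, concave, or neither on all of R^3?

concave

f is quadratic, so its Hessian is the constant matrix H = [[-6, -4, 0], [-4, -6, 2], [0, 2, -10]].
Leading principal minors: -6, 20, -176.
Signs alternate −, +, − ⇒ H ≺ 0 ⇒ concave.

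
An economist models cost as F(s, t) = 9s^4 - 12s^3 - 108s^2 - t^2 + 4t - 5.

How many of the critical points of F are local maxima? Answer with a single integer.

F separates as a function of s plus a function of t, so ∇F=0 decouples.
∂F/∂s = 36s(s - 3)(s + 2) = 0 at s ∈ {-2, 0, 3}; ∂F/∂t = -2(t - 2) = 0 at t ∈ {2}.
The Hessian is diagonal: diag(F_ss, F_tt). Second derivatives: F_ss(-2)=360, F_ss(0)=-216, F_ss(3)=540; F_tt(2)=-2.
Local maxima occur where both diagonal entries negative: (0, 2). Count: 1.

1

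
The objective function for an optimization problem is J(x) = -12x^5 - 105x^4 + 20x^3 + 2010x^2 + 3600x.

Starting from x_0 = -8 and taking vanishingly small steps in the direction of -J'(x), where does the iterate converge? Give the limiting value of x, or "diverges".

J'(x) = -60(x - 3)(x + 1)(x + 4)(x + 5), so J'(-8) = -55440.
Gradient descent moves in the -J' direction, i.e. x is increasing.
The nearest critical point in that direction is x = -5, where J'' = 1920 > 0 (a local minimum). The iterate converges there.

-5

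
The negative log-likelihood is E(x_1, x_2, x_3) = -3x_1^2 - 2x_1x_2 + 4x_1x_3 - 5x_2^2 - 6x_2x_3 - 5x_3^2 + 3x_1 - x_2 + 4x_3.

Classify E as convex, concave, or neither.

concave

E is quadratic, so its Hessian is the constant matrix H = [[-6, -2, 4], [-2, -10, -6], [4, -6, -10]].
Leading principal minors: -6, 56, -88.
Signs alternate −, +, − ⇒ H ≺ 0 ⇒ concave.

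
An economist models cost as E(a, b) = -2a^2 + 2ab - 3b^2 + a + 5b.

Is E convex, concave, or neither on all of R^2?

E is quadratic, so its Hessian is the constant matrix H = [[-4, 2], [2, -6]].
det(H) = 20, tr(H) = -10.
det(H) > 0 and tr(H) < 0, so H is negative definite everywhere: concave.

concave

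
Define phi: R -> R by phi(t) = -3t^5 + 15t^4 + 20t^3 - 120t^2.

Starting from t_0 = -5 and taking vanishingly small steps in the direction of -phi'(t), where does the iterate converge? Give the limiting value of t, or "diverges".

-2

phi'(t) = -15t(t - 4)(t - 2)(t + 2), so phi'(-5) = -14175.
Gradient descent moves in the -phi' direction, i.e. t is increasing.
The nearest critical point in that direction is t = -2, where phi'' = 720 > 0 (a local minimum). The iterate converges there.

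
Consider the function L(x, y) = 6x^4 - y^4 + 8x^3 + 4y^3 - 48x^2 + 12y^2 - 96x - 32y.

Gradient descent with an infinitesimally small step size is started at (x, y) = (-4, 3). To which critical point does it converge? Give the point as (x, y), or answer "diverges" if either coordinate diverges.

L is separable, so gradient descent decouples: x follows -∂L/∂x, y follows -∂L/∂y.
∂L/∂x = 24(x - 2)(x + 1)(x + 2); at x=-4 this is -864, so x increases.
∂L/∂y = -4(y - 4)(y - 1)(y + 2); at y=3 this is 40, so y decreases.
x converges to its nearest critical value -2 (a local min of the x-part); y converges to 1. The iterate converges to (-2, 1).

(-2, 1)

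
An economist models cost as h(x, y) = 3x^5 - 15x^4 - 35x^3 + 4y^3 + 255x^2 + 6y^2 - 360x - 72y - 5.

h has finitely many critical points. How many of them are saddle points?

4

h separates as a function of x plus a function of y, so ∇h=0 decouples.
∂h/∂x = 15(x - 4)(x - 2)(x - 1)(x + 3) = 0 at x ∈ {-3, 1, 2, 4}; ∂h/∂y = 12(y - 2)(y + 3) = 0 at y ∈ {-3, 2}.
The Hessian is diagonal: diag(h_xx, h_yy). Second derivatives: h_xx(-3)=-2100, h_xx(1)=180, h_xx(2)=-150, h_xx(4)=630; h_yy(-3)=-60, h_yy(2)=60.
Saddle points occur where the two diagonal entries have opposite signs: (-3, 2), (1, -3), (2, 2), (4, -3). Count: 4.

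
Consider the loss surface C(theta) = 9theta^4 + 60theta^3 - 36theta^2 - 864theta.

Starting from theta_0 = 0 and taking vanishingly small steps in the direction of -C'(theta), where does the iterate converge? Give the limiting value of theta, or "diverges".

C'(theta) = 36(theta - 2)(theta + 3)(theta + 4), so C'(0) = -864.
Gradient descent moves in the -C' direction, i.e. theta is increasing.
The nearest critical point in that direction is theta = 2, where C'' = 1080 > 0 (a local minimum). The iterate converges there.

2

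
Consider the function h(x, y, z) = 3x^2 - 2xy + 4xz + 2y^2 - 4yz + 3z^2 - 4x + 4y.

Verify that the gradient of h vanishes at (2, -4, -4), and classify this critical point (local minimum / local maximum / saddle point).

local minimum

∇h = (6x - 2y + 4z - 4, -2x + 4y - 4z + 4, 4x - 4y + 6z); substituting (2, -4, -4) gives ∇h = (0, 0, 0), so (2, -4, -4) is indeed a critical point.
The Hessian is constant: H = [[6, -2, 4], [-2, 4, -4], [4, -4, 6]].
Leading principal minors: Δ₁ = 6, Δ₂ = 20, Δ₃ = 24.
All leading minors are positive, so H is positive definite: a local minimum.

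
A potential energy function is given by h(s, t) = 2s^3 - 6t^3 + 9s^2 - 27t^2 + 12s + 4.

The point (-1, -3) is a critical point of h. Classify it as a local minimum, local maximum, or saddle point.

local minimum

The mixed partial ∂²h/∂s∂t is 0, so the Hessian at any point is diag(h_ss, h_tt) = diag(6(2s + 3), -18(2t + 3)).
At (-1, -3): H = diag(6, 54).
Both eigenvalues are positive, so H is positive definite: a local minimum.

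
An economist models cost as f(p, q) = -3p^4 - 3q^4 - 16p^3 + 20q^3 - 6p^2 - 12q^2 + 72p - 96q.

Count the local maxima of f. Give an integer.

4

f separates as a function of p plus a function of q, so ∇f=0 decouples.
∂f/∂p = -12(p - 1)(p + 2)(p + 3) = 0 at p ∈ {-3, -2, 1}; ∂f/∂q = -12(q - 4)(q - 2)(q + 1) = 0 at q ∈ {-1, 2, 4}.
The Hessian is diagonal: diag(f_pp, f_qq). Second derivatives: f_pp(-3)=-48, f_pp(-2)=36, f_pp(1)=-144; f_qq(-1)=-180, f_qq(2)=72, f_qq(4)=-120.
Local maxima occur where both diagonal entries negative: (-3, -1), (-3, 4), (1, -1), (1, 4). Count: 4.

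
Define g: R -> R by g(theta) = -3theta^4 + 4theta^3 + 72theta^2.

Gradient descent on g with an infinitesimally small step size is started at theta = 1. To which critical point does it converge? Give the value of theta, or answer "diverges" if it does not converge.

g'(theta) = -12theta(theta - 4)(theta + 3), so g'(1) = 144.
Gradient descent moves in the -g' direction, i.e. theta is decreasing.
The nearest critical point in that direction is theta = 0, where g'' = 144 > 0 (a local minimum). The iterate converges there.

0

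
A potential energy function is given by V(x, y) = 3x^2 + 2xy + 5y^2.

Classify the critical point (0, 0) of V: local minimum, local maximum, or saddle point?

local minimum

The Hessian of V is constant: H = [[6, 2], [2, 10]].
det(H) = 6·10 − 2² = 56.
det(H) > 0 and tr(H) = 16 > 0, so H is positive definite and the point is a local minimum.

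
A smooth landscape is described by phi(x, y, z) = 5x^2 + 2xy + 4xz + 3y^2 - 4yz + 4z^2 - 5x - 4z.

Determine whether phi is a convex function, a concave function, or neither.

phi is quadratic, so its Hessian is the constant matrix H = [[10, 2, 4], [2, 6, -4], [4, -4, 8]].
Leading principal minors: 10, 56, 128.
All positive ⇒ H ≻ 0 ⇒ convex.

convex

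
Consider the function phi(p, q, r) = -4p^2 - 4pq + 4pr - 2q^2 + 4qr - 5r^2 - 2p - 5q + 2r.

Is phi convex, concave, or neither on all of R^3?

concave

phi is quadratic, so its Hessian is the constant matrix H = [[-8, -4, 4], [-4, -4, 4], [4, 4, -10]].
Leading principal minors: -8, 16, -96.
Signs alternate −, +, − ⇒ H ≺ 0 ⇒ concave.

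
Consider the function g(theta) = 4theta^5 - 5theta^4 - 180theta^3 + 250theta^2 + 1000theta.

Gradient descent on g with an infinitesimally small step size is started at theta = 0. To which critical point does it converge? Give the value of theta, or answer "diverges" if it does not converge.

-1

g'(theta) = 20(theta - 5)(theta - 2)(theta + 1)(theta + 5), so g'(0) = 1000.
Gradient descent moves in the -g' direction, i.e. theta is decreasing.
The nearest critical point in that direction is theta = -1, where g'' = 1440 > 0 (a local minimum). The iterate converges there.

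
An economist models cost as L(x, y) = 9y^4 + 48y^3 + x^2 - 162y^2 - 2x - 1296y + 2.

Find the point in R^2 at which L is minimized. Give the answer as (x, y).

L(x,y) separates as P(x) + Q(y) + 2, so its minimum is min P + min Q + 2.
P'(x) = 2x - 2 vanishes at x ∈ {1}; Q'(y) = 36(y - 3)(y + 3)(y + 4) vanishes at y ∈ {-4, -3, 3}.
Local minima of P (where P''>0): P(1)=-1. Local minima of Q: Q(-4)=1824, Q(3)=-3321.
So the global minimum of L is P(1) + Q(3) + 2 = -1 − 3321 + 2 = -3320, attained at (1, 3).

(1, 3)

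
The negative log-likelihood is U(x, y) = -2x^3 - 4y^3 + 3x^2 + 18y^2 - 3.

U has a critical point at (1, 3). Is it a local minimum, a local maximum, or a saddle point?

local maximum

The mixed partial ∂²U/∂x∂y is 0, so the Hessian at any point is diag(U_xx, U_yy) = diag(6(-2x + 1), 12(-2y + 3)).
At (1, 3): H = diag(-6, -36).
Both eigenvalues are negative, so H is negative definite: a local maximum.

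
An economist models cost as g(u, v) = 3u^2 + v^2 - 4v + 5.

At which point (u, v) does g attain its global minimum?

(0, 2)

g(u,v) separates as P(u) + Q(v) + 5, so its minimum is min P + min Q + 5.
P'(u) = 6u vanishes at u ∈ {0}; Q'(v) = 2v - 4 vanishes at v ∈ {2}.
Local minima of P (where P''>0): P(0)=0. Local minima of Q: Q(2)=-4.
So the global minimum of g is P(0) + Q(2) + 5 = 0 − 4 + 5 = 1, attained at (0, 2).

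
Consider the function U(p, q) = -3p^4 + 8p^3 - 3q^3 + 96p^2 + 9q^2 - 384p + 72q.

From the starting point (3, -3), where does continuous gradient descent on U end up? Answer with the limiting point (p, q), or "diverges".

(2, -2)

U is separable, so gradient descent decouples: p follows -∂U/∂p, q follows -∂U/∂q.
∂U/∂p = -12(p - 4)(p - 2)(p + 4); at p=3 this is 84, so p decreases.
∂U/∂q = -9(q - 4)(q + 2); at q=-3 this is -63, so q increases.
p converges to its nearest critical value 2 (a local min of the p-part); q converges to -2. The iterate converges to (2, -2).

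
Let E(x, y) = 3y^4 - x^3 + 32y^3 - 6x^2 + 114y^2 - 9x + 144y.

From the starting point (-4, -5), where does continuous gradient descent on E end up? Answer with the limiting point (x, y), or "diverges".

(-3, -4)

E is separable, so gradient descent decouples: x follows -∂E/∂x, y follows -∂E/∂y.
∂E/∂x = -3(x + 1)(x + 3); at x=-4 this is -9, so x increases.
∂E/∂y = 12(y + 1)(y + 3)(y + 4); at y=-5 this is -96, so y increases.
x converges to its nearest critical value -3 (a local min of the x-part); y converges to -4. The iterate converges to (-3, -4).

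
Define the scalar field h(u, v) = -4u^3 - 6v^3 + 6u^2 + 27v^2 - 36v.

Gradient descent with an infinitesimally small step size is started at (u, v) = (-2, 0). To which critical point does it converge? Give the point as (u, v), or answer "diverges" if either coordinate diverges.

(0, 1)

h is separable, so gradient descent decouples: u follows -∂h/∂u, v follows -∂h/∂v.
∂h/∂u = -12u(u - 1); at u=-2 this is -72, so u increases.
∂h/∂v = -18(v - 2)(v - 1); at v=0 this is -36, so v increases.
u converges to its nearest critical value 0 (a local min of the u-part); v converges to 1. The iterate converges to (0, 1).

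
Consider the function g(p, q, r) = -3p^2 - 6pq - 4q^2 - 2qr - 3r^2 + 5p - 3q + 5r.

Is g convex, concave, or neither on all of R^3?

g is quadratic, so its Hessian is the constant matrix H = [[-6, -6, 0], [-6, -8, -2], [0, -2, -6]].
Leading principal minors: -6, 12, -48.
Signs alternate −, +, − ⇒ H ≺ 0 ⇒ concave.

concave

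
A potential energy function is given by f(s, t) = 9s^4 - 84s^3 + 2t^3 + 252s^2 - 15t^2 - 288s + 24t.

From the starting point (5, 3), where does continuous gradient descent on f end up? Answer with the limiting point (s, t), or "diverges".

f is separable, so gradient descent decouples: s follows -∂f/∂s, t follows -∂f/∂t.
∂f/∂s = 36(s - 4)(s - 2)(s - 1); at s=5 this is 432, so s decreases.
∂f/∂t = 6(t - 4)(t - 1); at t=3 this is -12, so t increases.
s converges to its nearest critical value 4 (a local min of the s-part); t converges to 4. The iterate converges to (4, 4).

(4, 4)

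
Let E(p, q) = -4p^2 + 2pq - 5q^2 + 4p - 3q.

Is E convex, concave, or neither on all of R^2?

concave

E is quadratic, so its Hessian is the constant matrix H = [[-8, 2], [2, -10]].
det(H) = 76, tr(H) = -18.
det(H) > 0 and tr(H) < 0, so H is negative definite everywhere: concave.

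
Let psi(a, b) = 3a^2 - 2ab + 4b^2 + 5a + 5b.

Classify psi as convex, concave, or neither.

convex

psi is quadratic, so its Hessian is the constant matrix H = [[6, -2], [-2, 8]].
det(H) = 44, tr(H) = 14.
det(H) > 0 and tr(H) > 0, so H is positive definite everywhere: convex.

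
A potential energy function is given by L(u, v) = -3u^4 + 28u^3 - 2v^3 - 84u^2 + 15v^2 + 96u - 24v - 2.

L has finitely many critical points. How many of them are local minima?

1

L separates as a function of u plus a function of v, so ∇L=0 decouples.
∂L/∂u = -12(u - 4)(u - 2)(u - 1) = 0 at u ∈ {1, 2, 4}; ∂L/∂v = -6(v - 4)(v - 1) = 0 at v ∈ {1, 4}.
The Hessian is diagonal: diag(L_uu, L_vv). Second derivatives: L_uu(1)=-36, L_uu(2)=24, L_uu(4)=-72; L_vv(1)=18, L_vv(4)=-18.
Local minima occur where both diagonal entries positive: (2, 1). Count: 1.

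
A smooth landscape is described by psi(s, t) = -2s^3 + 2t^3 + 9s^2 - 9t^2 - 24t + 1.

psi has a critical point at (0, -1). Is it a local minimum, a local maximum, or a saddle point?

The mixed partial ∂²psi/∂s∂t is 0, so the Hessian at any point is diag(psi_ss, psi_tt) = diag(6(-2s + 3), 6(2t - 3)).
At (0, -1): H = diag(18, -30).
The eigenvalues have opposite signs, so H is indefinite: a saddle point.

saddle point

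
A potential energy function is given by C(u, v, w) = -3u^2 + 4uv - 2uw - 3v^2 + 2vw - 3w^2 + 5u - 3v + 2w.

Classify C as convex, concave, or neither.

C is quadratic, so its Hessian is the constant matrix H = [[-6, 4, -2], [4, -6, 2], [-2, 2, -6]].
Leading principal minors: -6, 20, -104.
Signs alternate −, +, − ⇒ H ≺ 0 ⇒ concave.

concave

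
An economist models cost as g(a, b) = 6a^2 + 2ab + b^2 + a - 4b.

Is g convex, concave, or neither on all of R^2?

convex

g is quadratic, so its Hessian is the constant matrix H = [[12, 2], [2, 2]].
det(H) = 20, tr(H) = 14.
det(H) > 0 and tr(H) > 0, so H is positive definite everywhere: convex.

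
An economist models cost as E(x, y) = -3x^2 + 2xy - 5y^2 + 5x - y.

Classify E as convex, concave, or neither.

E is quadratic, so its Hessian is the constant matrix H = [[-6, 2], [2, -10]].
det(H) = 56, tr(H) = -16.
det(H) > 0 and tr(H) < 0, so H is negative definite everywhere: concave.

concave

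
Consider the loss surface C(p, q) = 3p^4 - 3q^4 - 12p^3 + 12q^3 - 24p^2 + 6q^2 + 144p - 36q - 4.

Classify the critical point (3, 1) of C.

local minimum

The mixed partial ∂²C/∂p∂q is 0, so the Hessian at any point is diag(C_pp, C_qq) = diag(12(3p^2 - 6p - 4), 12(-3q^2 + 6q + 1)).
At (3, 1): H = diag(60, 48).
Both eigenvalues are positive, so H is positive definite: a local minimum.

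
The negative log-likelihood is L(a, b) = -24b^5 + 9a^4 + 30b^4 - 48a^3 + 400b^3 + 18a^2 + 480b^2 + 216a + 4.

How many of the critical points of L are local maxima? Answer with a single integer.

L separates as a function of a plus a function of b, so ∇L=0 decouples.
∂L/∂a = 36(a - 3)(a - 2)(a + 1) = 0 at a ∈ {-1, 2, 3}; ∂L/∂b = -120b(b - 4)(b + 1)(b + 2) = 0 at b ∈ {-2, -1, 0, 4}.
The Hessian is diagonal: diag(L_aa, L_bb). Second derivatives: L_aa(-1)=432, L_aa(2)=-108, L_aa(3)=144; L_bb(-2)=1440, L_bb(-1)=-600, L_bb(0)=960, L_bb(4)=-14400.
Local maxima occur where both diagonal entries negative: (2, -1), (2, 4). Count: 2.

2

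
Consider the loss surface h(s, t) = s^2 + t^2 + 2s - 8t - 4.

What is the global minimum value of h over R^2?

-21

h(s,t) separates as P(s) + Q(t) − 4, so its minimum is min P + min Q − 4.
P'(s) = 2s + 2 vanishes at s ∈ {-1}; Q'(t) = 2(t - 4) vanishes at t ∈ {4}.
Local minima of P (where P''>0): P(-1)=-1. Local minima of Q: Q(4)=-16.
So the global minimum of h is P(-1) + Q(4) − 4 = -1 − 16 − 4 = -21, attained at (-1, 4).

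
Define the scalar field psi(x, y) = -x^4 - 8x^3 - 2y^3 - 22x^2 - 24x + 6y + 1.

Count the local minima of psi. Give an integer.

1

psi separates as a function of x plus a function of y, so ∇psi=0 decouples.
∂psi/∂x = -4(x + 1)(x + 2)(x + 3) = 0 at x ∈ {-3, -2, -1}; ∂psi/∂y = -6(y - 1)(y + 1) = 0 at y ∈ {-1, 1}.
The Hessian is diagonal: diag(psi_xx, psi_yy). Second derivatives: psi_xx(-3)=-8, psi_xx(-2)=4, psi_xx(-1)=-8; psi_yy(-1)=12, psi_yy(1)=-12.
Local minima occur where both diagonal entries positive: (-2, -1). Count: 1.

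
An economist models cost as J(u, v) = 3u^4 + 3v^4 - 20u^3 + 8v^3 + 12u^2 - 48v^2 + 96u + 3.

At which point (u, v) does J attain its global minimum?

J(u,v) separates as P(u) + Q(v) + 3, so its minimum is min P + min Q + 3.
P'(u) = 12(u - 4)(u - 2)(u + 1) vanishes at u ∈ {-1, 2, 4}; Q'(v) = 12v(v - 2)(v + 4) vanishes at v ∈ {-4, 0, 2}.
Local minima of P (where P''>0): P(-1)=-61, P(4)=64. Local minima of Q: Q(-4)=-512, Q(2)=-80.
So the global minimum of J is P(-1) + Q(-4) + 3 = -61 − 512 + 3 = -570, attained at (-1, -4).

(-1, -4)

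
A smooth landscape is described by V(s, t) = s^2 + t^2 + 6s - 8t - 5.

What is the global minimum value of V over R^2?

-30

V(s,t) separates as P(s) + Q(t) − 5, so its minimum is min P + min Q − 5.
P'(s) = 2s + 6 vanishes at s ∈ {-3}; Q'(t) = 2(t - 4) vanishes at t ∈ {4}.
Local minima of P (where P''>0): P(-3)=-9. Local minima of Q: Q(4)=-16.
So the global minimum of V is P(-3) + Q(4) − 5 = -9 − 16 − 5 = -30, attained at (-3, 4).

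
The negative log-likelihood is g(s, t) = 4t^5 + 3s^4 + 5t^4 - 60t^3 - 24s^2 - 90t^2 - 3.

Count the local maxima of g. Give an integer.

2

g separates as a function of s plus a function of t, so ∇g=0 decouples.
∂g/∂s = 12s(s - 2)(s + 2) = 0 at s ∈ {-2, 0, 2}; ∂g/∂t = 20t(t - 3)(t + 1)(t + 3) = 0 at t ∈ {-3, -1, 0, 3}.
The Hessian is diagonal: diag(g_ss, g_tt). Second derivatives: g_ss(-2)=96, g_ss(0)=-48, g_ss(2)=96; g_tt(-3)=-720, g_tt(-1)=160, g_tt(0)=-180, g_tt(3)=1440.
Local maxima occur where both diagonal entries negative: (0, -3), (0, 0). Count: 2.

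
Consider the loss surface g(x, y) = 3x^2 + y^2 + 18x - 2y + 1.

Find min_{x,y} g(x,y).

-27

g(x,y) separates as P(x) + Q(y) + 1, so its minimum is min P + min Q + 1.
P'(x) = 6x + 18 vanishes at x ∈ {-3}; Q'(y) = 2y - 2 vanishes at y ∈ {1}.
Local minima of P (where P''>0): P(-3)=-27. Local minima of Q: Q(1)=-1.
So the global minimum of g is P(-3) + Q(1) + 1 = -27 − 1 + 1 = -27, attained at (-3, 1).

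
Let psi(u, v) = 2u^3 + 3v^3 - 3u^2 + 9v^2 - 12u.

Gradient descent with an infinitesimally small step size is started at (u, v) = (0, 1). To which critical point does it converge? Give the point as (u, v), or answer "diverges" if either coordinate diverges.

(2, 0)

psi is separable, so gradient descent decouples: u follows -∂psi/∂u, v follows -∂psi/∂v.
∂psi/∂u = 6(u - 2)(u + 1); at u=0 this is -12, so u increases.
∂psi/∂v = 9v(v + 2); at v=1 this is 27, so v decreases.
u converges to its nearest critical value 2 (a local min of the u-part); v converges to 0. The iterate converges to (2, 0).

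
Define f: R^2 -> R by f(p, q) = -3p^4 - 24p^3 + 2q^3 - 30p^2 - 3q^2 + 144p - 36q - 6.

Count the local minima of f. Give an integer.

f separates as a function of p plus a function of q, so ∇f=0 decouples.
∂f/∂p = -12(p - 1)(p + 3)(p + 4) = 0 at p ∈ {-4, -3, 1}; ∂f/∂q = 6(q - 3)(q + 2) = 0 at q ∈ {-2, 3}.
The Hessian is diagonal: diag(f_pp, f_qq). Second derivatives: f_pp(-4)=-60, f_pp(-3)=48, f_pp(1)=-240; f_qq(-2)=-30, f_qq(3)=30.
Local minima occur where both diagonal entries positive: (-3, 3). Count: 1.

1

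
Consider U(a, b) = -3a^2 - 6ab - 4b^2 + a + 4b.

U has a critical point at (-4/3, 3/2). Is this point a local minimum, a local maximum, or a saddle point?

The Hessian of U is constant: H = [[-6, -6], [-6, -8]].
det(H) = (-6)·(-8) − (-6)² = 12.
det(H) > 0 and tr(H) = -14 < 0, so H is negative definite and the point is a local maximum.

local maximum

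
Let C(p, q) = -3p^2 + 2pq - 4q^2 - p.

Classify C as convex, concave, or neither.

C is quadratic, so its Hessian is the constant matrix H = [[-6, 2], [2, -8]].
det(H) = 44, tr(H) = -14.
det(H) > 0 and tr(H) < 0, so H is negative definite everywhere: concave.

concave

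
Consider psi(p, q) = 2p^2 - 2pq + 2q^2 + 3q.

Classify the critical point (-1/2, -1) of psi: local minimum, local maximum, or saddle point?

local minimum

The Hessian of psi is constant: H = [[4, -2], [-2, 4]].
det(H) = 4·4 − (-2)² = 12.
det(H) > 0 and tr(H) = 8 > 0, so H is positive definite and the point is a local minimum.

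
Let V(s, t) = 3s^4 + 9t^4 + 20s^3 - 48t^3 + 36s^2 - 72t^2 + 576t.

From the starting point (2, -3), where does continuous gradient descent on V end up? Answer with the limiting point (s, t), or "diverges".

V is separable, so gradient descent decouples: s follows -∂V/∂s, t follows -∂V/∂t.
∂V/∂s = 12s(s + 2)(s + 3); at s=2 this is 480, so s decreases.
∂V/∂t = 36(t - 4)(t - 2)(t + 2); at t=-3 this is -1260, so t increases.
s converges to its nearest critical value 0 (a local min of the s-part); t converges to -2. The iterate converges to (0, -2).

(0, -2)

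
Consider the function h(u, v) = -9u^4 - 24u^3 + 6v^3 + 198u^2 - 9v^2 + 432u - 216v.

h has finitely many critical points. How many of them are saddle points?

3

h separates as a function of u plus a function of v, so ∇h=0 decouples.
∂h/∂u = -36(u - 3)(u + 1)(u + 4) = 0 at u ∈ {-4, -1, 3}; ∂h/∂v = 18(v - 4)(v + 3) = 0 at v ∈ {-3, 4}.
The Hessian is diagonal: diag(h_uu, h_vv). Second derivatives: h_uu(-4)=-756, h_uu(-1)=432, h_uu(3)=-1008; h_vv(-3)=-126, h_vv(4)=126.
Saddle points occur where the two diagonal entries have opposite signs: (-4, 4), (-1, -3), (3, 4). Count: 3.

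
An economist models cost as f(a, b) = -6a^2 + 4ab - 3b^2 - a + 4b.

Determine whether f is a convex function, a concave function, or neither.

concave

f is quadratic, so its Hessian is the constant matrix H = [[-12, 4], [4, -6]].
det(H) = 56, tr(H) = -18.
det(H) > 0 and tr(H) < 0, so H is negative definite everywhere: concave.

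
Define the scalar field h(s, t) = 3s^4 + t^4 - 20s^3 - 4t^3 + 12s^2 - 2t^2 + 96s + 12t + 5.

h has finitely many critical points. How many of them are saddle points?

4

h separates as a function of s plus a function of t, so ∇h=0 decouples.
∂h/∂s = 12(s - 4)(s - 2)(s + 1) = 0 at s ∈ {-1, 2, 4}; ∂h/∂t = 4(t - 3)(t - 1)(t + 1) = 0 at t ∈ {-1, 1, 3}.
The Hessian is diagonal: diag(h_ss, h_tt). Second derivatives: h_ss(-1)=180, h_ss(2)=-72, h_ss(4)=120; h_tt(-1)=32, h_tt(1)=-16, h_tt(3)=32.
Saddle points occur where the two diagonal entries have opposite signs: (-1, 1), (2, -1), (2, 3), (4, 1). Count: 4.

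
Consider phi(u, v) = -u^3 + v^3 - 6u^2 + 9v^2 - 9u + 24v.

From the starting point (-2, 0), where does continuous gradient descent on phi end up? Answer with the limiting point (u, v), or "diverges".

phi is separable, so gradient descent decouples: u follows -∂phi/∂u, v follows -∂phi/∂v.
∂phi/∂u = -3(u + 1)(u + 3); at u=-2 this is 3, so u decreases.
∂phi/∂v = 3(v + 2)(v + 4); at v=0 this is 24, so v decreases.
u converges to its nearest critical value -3 (a local min of the u-part); v converges to -2. The iterate converges to (-3, -2).

(-3, -2)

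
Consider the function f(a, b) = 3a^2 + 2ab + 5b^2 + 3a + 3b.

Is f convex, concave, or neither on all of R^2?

f is quadratic, so its Hessian is the constant matrix H = [[6, 2], [2, 10]].
det(H) = 56, tr(H) = 16.
det(H) > 0 and tr(H) > 0, so H is positive definite everywhere: convex.

convex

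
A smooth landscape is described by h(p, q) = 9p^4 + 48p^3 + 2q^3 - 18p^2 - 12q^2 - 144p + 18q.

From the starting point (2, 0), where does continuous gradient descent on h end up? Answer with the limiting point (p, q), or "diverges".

diverges

h is separable, so gradient descent decouples: p follows -∂h/∂p, q follows -∂h/∂q.
∂h/∂p = 36(p - 1)(p + 1)(p + 4); at p=2 this is 648, so p decreases.
∂h/∂q = 6(q - 3)(q - 1); at q=0 this is 18, so q decreases.
The q-coordinate has no critical point in that direction and runs off to infinity.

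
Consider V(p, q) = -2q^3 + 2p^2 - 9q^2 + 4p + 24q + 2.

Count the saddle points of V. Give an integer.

1

V separates as a function of p plus a function of q, so ∇V=0 decouples.
∂V/∂p = 4(p + 1) = 0 at p ∈ {-1}; ∂V/∂q = -6(q - 1)(q + 4) = 0 at q ∈ {-4, 1}.
The Hessian is diagonal: diag(V_pp, V_qq). Second derivatives: V_pp(-1)=4; V_qq(-4)=30, V_qq(1)=-30.
Saddle points occur where the two diagonal entries have opposite signs: (-1, 1). Count: 1.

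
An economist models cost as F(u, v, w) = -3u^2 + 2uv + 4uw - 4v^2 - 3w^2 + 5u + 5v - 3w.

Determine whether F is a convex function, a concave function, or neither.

F is quadratic, so its Hessian is the constant matrix H = [[-6, 2, 4], [2, -8, 0], [4, 0, -6]].
Leading principal minors: -6, 44, -136.
Signs alternate −, +, − ⇒ H ≺ 0 ⇒ concave.

concave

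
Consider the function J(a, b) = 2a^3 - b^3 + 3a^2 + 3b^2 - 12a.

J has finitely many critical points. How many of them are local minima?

1

J separates as a function of a plus a function of b, so ∇J=0 decouples.
∂J/∂a = 6(a - 1)(a + 2) = 0 at a ∈ {-2, 1}; ∂J/∂b = -3b(b - 2) = 0 at b ∈ {0, 2}.
The Hessian is diagonal: diag(J_aa, J_bb). Second derivatives: J_aa(-2)=-18, J_aa(1)=18; J_bb(0)=6, J_bb(2)=-6.
Local minima occur where both diagonal entries positive: (1, 0). Count: 1.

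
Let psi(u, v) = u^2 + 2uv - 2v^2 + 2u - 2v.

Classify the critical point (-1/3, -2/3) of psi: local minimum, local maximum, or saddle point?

The Hessian of psi is constant: H = [[2, 2], [2, -4]].
det(H) = 2·(-4) − 2² = -12.
Since det(H) < 0, H is indefinite and the critical point is a saddle point.

saddle point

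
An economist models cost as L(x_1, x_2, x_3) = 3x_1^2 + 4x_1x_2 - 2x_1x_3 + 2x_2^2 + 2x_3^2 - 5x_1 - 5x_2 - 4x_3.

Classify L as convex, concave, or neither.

convex

L is quadratic, so its Hessian is the constant matrix H = [[6, 4, -2], [4, 4, 0], [-2, 0, 4]].
Leading principal minors: 6, 8, 16.
All positive ⇒ H ≻ 0 ⇒ convex.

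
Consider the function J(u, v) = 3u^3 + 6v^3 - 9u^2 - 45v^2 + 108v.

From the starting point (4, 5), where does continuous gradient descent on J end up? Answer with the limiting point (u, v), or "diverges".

(2, 3)

J is separable, so gradient descent decouples: u follows -∂J/∂u, v follows -∂J/∂v.
∂J/∂u = 9u(u - 2); at u=4 this is 72, so u decreases.
∂J/∂v = 18(v - 3)(v - 2); at v=5 this is 108, so v decreases.
u converges to its nearest critical value 2 (a local min of the u-part); v converges to 3. The iterate converges to (2, 3).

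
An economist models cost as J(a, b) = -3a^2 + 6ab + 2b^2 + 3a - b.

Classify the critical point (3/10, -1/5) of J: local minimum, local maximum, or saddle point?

saddle point

The Hessian of J is constant: H = [[-6, 6], [6, 4]].
det(H) = (-6)·4 − 6² = -60.
Since det(H) < 0, H is indefinite and the critical point is a saddle point.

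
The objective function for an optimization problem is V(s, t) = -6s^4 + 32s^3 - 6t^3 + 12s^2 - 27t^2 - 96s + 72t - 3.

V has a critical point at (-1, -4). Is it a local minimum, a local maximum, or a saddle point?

The mixed partial ∂²V/∂s∂t is 0, so the Hessian at any point is diag(V_ss, V_tt) = diag(24(-3s^2 + 8s + 1), -18(2t + 3)).
At (-1, -4): H = diag(-240, 90).
The eigenvalues have opposite signs, so H is indefinite: a saddle point.

saddle point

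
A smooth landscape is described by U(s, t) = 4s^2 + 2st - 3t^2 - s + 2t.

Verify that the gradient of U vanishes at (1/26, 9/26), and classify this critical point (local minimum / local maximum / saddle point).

saddle point

∇U = (8s + 2t - 1, 2s - 6t + 2); substituting (1/26, 9/26) gives ∇U = (0, 0), so (1/26, 9/26) is indeed a critical point.
The Hessian of U is constant: H = [[8, 2], [2, -6]].
det(H) = 8·(-6) − 2² = -52.
Since det(H) < 0, H is indefinite and the critical point is a saddle point.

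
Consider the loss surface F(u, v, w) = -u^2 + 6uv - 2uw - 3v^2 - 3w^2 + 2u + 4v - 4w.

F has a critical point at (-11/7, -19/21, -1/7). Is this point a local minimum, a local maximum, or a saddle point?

The Hessian is constant: H = [[-2, 6, -2], [6, -6, 0], [-2, 0, -6]].
Leading principal minors: Δ₁ = -2, Δ₂ = -24, Δ₃ = 168.
The minors fit neither the all-positive nor the alternating-sign pattern, so H is indefinite: a saddle point.

saddle point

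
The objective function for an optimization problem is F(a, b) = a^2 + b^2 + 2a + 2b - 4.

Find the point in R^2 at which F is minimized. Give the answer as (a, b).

(-1, -1)

F(a,b) separates as P(a) + Q(b) − 4, so its minimum is min P + min Q − 4.
P'(a) = 2a + 2 vanishes at a ∈ {-1}; Q'(b) = 2b + 2 vanishes at b ∈ {-1}.
Local minima of P (where P''>0): P(-1)=-1. Local minima of Q: Q(-1)=-1.
So the global minimum of F is P(-1) + Q(-1) − 4 = -1 − 1 − 4 = -6, attained at (-1, -1).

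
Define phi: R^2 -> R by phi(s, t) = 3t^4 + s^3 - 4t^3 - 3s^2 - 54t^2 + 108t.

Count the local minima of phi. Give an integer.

phi separates as a function of s plus a function of t, so ∇phi=0 decouples.
∂phi/∂s = 3s(s - 2) = 0 at s ∈ {0, 2}; ∂phi/∂t = 12(t - 3)(t - 1)(t + 3) = 0 at t ∈ {-3, 1, 3}.
The Hessian is diagonal: diag(phi_ss, phi_tt). Second derivatives: phi_ss(0)=-6, phi_ss(2)=6; phi_tt(-3)=288, phi_tt(1)=-96, phi_tt(3)=144.
Local minima occur where both diagonal entries positive: (2, -3), (2, 3). Count: 2.

2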